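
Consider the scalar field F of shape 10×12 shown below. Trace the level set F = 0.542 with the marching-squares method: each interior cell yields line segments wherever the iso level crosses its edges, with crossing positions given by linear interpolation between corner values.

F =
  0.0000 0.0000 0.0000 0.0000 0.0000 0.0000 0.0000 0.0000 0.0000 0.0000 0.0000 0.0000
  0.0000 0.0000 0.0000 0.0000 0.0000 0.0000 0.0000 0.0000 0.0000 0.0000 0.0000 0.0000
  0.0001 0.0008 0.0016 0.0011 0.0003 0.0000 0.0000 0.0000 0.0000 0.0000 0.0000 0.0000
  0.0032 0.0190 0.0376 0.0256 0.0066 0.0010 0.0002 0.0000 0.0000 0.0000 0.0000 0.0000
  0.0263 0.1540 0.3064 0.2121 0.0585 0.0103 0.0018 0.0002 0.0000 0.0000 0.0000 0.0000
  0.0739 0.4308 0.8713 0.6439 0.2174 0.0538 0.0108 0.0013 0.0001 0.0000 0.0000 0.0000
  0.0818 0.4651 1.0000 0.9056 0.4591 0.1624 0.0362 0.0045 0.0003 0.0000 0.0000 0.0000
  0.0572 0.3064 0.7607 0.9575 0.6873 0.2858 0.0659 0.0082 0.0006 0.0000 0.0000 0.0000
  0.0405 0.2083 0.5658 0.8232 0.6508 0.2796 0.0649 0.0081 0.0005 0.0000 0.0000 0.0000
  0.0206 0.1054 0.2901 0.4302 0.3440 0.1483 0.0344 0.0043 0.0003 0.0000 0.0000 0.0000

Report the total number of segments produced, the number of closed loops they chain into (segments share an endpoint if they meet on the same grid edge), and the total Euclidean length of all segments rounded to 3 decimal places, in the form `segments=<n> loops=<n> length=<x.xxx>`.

segments=14 loops=1 length=11.609

cell (4,1): code 0100 → (4.417,2.000)–(5.000,1.252)
cell (4,2): code 1100 → (4.764,3.000)–(4.417,2.000)
cell (4,3): code 1000 → (5.000,3.239)–(4.764,3.000)
cell (5,1): code 0110 → (5.000,1.252)–(6.000,1.144)
cell (5,3): code 1001 → (6.000,3.814)–(5.000,3.239)
cell (6,1): code 0110 → (6.000,1.144)–(7.000,1.519)
cell (6,3): code 1101 → (6.363,4.000)–(6.000,3.814)
cell (6,4): code 1000 → (7.000,4.362)–(6.363,4.000)
cell (7,1): code 0110 → (7.000,1.519)–(8.000,1.933)
cell (7,4): code 1001 → (8.000,4.293)–(7.000,4.362)
cell (8,1): code 0010 → (8.000,1.933)–(8.086,2.000)
cell (8,2): code 0011 → (8.086,2.000)–(8.716,3.000)
cell (8,3): code 0011 → (8.716,3.000)–(8.355,4.000)
cell (8,4): code 0001 → (8.355,4.000)–(8.000,4.293)
total: 14 segments, chained into 1 closed loop(s), length Σ = 11.608876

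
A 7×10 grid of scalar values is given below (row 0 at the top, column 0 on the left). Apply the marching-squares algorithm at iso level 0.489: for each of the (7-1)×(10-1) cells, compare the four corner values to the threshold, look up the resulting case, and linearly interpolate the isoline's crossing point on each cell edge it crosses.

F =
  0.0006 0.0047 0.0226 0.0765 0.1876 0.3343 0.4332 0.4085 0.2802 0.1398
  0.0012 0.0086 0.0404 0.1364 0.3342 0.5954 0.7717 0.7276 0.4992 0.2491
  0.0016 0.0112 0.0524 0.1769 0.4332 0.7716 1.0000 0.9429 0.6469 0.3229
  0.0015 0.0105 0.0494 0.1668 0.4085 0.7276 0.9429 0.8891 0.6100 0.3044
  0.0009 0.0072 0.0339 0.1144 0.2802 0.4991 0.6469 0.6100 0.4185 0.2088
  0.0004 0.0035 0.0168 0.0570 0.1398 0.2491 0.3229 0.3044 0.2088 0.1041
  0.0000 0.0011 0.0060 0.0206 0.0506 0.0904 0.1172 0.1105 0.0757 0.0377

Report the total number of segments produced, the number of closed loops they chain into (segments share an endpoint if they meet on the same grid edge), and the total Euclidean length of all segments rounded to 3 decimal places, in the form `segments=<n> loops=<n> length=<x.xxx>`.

segments=16 loops=1 length=13.536

cell (0,4): code 0100 → (0.592,5.000)–(1.000,4.593)
cell (0,5): code 1100 → (0.165,6.000)–(0.592,5.000)
cell (0,6): code 1100 → (0.252,7.000)–(0.165,6.000)
cell (0,7): code 1100 → (0.953,8.000)–(0.252,7.000)
cell (0,8): code 1000 → (1.000,8.041)–(0.953,8.000)
cell (1,4): code 0110 → (1.000,4.593)–(2.000,4.165)
cell (1,8): code 1001 → (2.000,8.487)–(1.000,8.041)
cell (2,4): code 0110 → (2.000,4.165)–(3.000,4.252)
cell (2,8): code 1001 → (3.000,8.396)–(2.000,8.487)
cell (3,4): code 0110 → (3.000,4.252)–(4.000,4.954)
cell (3,7): code 1011 → (4.000,7.632)–(3.632,8.000)
cell (3,8): code 0001 → (3.632,8.000)–(3.000,8.396)
cell (4,4): code 0010 → (4.000,4.954)–(4.040,5.000)
cell (4,5): code 0011 → (4.040,5.000)–(4.487,6.000)
cell (4,6): code 0011 → (4.487,6.000)–(4.396,7.000)
cell (4,7): code 0001 → (4.396,7.000)–(4.000,7.632)
total: 16 segments, chained into 1 closed loop(s), length Σ = 13.535996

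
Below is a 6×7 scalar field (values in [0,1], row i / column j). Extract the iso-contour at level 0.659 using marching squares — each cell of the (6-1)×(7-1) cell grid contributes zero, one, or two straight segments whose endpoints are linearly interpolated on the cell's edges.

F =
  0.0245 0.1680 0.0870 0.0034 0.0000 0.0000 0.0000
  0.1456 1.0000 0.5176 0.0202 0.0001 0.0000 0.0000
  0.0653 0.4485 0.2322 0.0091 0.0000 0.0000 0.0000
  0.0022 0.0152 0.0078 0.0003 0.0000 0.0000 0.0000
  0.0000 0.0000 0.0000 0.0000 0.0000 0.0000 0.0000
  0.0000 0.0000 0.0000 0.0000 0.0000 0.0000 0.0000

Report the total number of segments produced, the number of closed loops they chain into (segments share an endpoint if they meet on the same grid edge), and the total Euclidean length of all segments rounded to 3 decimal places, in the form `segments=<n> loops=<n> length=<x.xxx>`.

segments=4 loops=1 length=3.064

cell (0,0): code 0100 → (0.590,1.000)–(1.000,0.601)
cell (0,1): code 1000 → (1.000,1.707)–(0.590,1.000)
cell (1,0): code 0010 → (1.000,0.601)–(1.618,1.000)
cell (1,1): code 0001 → (1.618,1.000)–(1.000,1.707)
total: 4 segments, chained into 1 closed loop(s), length Σ = 3.064264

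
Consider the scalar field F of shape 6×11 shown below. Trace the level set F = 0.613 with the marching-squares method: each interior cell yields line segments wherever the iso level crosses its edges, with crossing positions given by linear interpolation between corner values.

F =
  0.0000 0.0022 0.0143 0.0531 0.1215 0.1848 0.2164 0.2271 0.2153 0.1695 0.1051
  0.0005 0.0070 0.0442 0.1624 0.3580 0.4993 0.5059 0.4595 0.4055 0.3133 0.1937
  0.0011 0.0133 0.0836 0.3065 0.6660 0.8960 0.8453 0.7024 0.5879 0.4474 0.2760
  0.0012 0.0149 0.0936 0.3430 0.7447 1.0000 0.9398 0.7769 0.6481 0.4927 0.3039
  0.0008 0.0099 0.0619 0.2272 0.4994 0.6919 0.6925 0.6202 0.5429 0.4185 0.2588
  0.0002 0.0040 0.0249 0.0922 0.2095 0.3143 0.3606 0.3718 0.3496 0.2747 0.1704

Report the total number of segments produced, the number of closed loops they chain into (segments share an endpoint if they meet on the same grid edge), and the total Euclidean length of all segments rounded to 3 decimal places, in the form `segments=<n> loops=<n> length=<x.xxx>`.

cell (1,3): code 0100 → (1.828,4.000)–(2.000,3.853)
cell (1,4): code 1100 → (1.287,5.000)–(1.828,4.000)
cell (1,5): code 1100 → (1.316,6.000)–(1.287,5.000)
cell (1,6): code 1100 → (1.632,7.000)–(1.316,6.000)
cell (1,7): code 1000 → (2.000,7.781)–(1.632,7.000)
cell (2,3): code 0110 → (2.000,3.853)–(3.000,3.672)
cell (2,7): code 1101 → (2.417,8.000)–(2.000,7.781)
cell (2,8): code 1000 → (3.000,8.226)–(2.417,8.000)
cell (3,3): code 0010 → (3.000,3.672)–(3.537,4.000)
cell (3,4): code 0111 → (3.537,4.000)–(4.000,4.590)
cell (3,7): code 1011 → (4.000,7.093)–(3.334,8.000)
cell (3,8): code 0001 → (3.334,8.000)–(3.000,8.226)
cell (4,4): code 0010 → (4.000,4.590)–(4.209,5.000)
cell (4,5): code 0011 → (4.209,5.000)–(4.240,6.000)
cell (4,6): code 0011 → (4.240,6.000)–(4.029,7.000)
cell (4,7): code 0001 → (4.029,7.000)–(4.000,7.093)
total: 16 segments, chained into 1 closed loop(s), length Σ = 11.876141

segments=16 loops=1 length=11.876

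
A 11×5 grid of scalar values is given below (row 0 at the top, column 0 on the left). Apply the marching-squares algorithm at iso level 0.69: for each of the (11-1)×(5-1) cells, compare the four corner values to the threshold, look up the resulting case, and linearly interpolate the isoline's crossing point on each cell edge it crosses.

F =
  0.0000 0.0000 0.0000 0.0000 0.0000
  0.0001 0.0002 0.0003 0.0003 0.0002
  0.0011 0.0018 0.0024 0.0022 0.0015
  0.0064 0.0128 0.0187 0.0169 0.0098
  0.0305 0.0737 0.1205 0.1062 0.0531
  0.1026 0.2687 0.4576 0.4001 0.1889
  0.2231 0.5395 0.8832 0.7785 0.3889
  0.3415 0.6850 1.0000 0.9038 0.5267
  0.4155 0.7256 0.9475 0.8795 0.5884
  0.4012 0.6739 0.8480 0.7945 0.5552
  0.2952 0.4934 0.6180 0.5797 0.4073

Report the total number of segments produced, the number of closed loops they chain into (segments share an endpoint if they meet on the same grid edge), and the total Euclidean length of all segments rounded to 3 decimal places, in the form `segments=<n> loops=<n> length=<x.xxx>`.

segments=14 loops=1 length=11.084

cell (5,1): code 0100 → (5.546,2.000)–(6.000,1.438)
cell (5,2): code 1100 → (5.766,3.000)–(5.546,2.000)
cell (5,3): code 1000 → (6.000,3.227)–(5.766,3.000)
cell (6,1): code 0110 → (6.000,1.438)–(7.000,1.016)
cell (6,3): code 1001 → (7.000,3.567)–(6.000,3.227)
cell (7,0): code 0100 → (7.123,1.000)–(8.000,0.885)
cell (7,1): code 1110 → (7.000,1.016)–(7.123,1.000)
cell (7,3): code 1001 → (8.000,3.651)–(7.000,3.567)
cell (8,0): code 0010 → (8.000,0.885)–(8.689,1.000)
cell (8,1): code 0111 → (8.689,1.000)–(9.000,1.092)
cell (8,3): code 1001 → (9.000,3.437)–(8.000,3.651)
cell (9,1): code 0010 → (9.000,1.092)–(9.687,2.000)
cell (9,2): code 0011 → (9.687,2.000)–(9.486,3.000)
cell (9,3): code 0001 → (9.486,3.000)–(9.000,3.437)
total: 14 segments, chained into 1 closed loop(s), length Σ = 11.083561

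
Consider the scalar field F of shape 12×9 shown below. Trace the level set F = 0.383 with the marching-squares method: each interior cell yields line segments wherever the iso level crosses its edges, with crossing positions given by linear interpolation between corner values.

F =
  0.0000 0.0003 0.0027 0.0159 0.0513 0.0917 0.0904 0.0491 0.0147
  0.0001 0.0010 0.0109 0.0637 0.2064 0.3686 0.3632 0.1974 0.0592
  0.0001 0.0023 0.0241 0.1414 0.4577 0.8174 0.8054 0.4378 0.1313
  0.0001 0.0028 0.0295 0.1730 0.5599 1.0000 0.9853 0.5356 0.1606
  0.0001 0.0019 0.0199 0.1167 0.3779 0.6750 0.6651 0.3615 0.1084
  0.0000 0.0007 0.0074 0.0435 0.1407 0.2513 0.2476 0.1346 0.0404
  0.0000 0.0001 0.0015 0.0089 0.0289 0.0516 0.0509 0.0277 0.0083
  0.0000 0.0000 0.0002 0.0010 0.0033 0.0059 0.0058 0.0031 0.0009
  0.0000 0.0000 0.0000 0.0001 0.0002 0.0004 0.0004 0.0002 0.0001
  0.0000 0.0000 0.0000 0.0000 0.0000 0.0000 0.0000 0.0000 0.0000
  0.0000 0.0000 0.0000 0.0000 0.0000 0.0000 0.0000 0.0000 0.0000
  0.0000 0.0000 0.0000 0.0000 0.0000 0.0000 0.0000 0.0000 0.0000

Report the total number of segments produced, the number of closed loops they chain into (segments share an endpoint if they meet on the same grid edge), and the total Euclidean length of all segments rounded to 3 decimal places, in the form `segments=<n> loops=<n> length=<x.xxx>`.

cell (1,3): code 0100 → (1.703,4.000)–(2.000,3.764)
cell (1,4): code 1100 → (1.032,5.000)–(1.703,4.000)
cell (1,5): code 1100 → (1.045,6.000)–(1.032,5.000)
cell (1,6): code 1100 → (1.772,7.000)–(1.045,6.000)
cell (1,7): code 1000 → (2.000,7.179)–(1.772,7.000)
cell (2,3): code 0110 → (2.000,3.764)–(3.000,3.543)
cell (2,7): code 1001 → (3.000,7.407)–(2.000,7.179)
cell (3,3): code 0010 → (3.000,3.543)–(3.972,4.000)
cell (3,4): code 0111 → (3.972,4.000)–(4.000,4.017)
cell (3,6): code 1011 → (4.000,6.929)–(3.877,7.000)
cell (3,7): code 0001 → (3.877,7.000)–(3.000,7.407)
cell (4,4): code 0010 → (4.000,4.017)–(4.689,5.000)
cell (4,5): code 0011 → (4.689,5.000)–(4.676,6.000)
cell (4,6): code 0001 → (4.676,6.000)–(4.000,6.929)
total: 14 segments, chained into 1 closed loop(s), length Σ = 11.724928

segments=14 loops=1 length=11.725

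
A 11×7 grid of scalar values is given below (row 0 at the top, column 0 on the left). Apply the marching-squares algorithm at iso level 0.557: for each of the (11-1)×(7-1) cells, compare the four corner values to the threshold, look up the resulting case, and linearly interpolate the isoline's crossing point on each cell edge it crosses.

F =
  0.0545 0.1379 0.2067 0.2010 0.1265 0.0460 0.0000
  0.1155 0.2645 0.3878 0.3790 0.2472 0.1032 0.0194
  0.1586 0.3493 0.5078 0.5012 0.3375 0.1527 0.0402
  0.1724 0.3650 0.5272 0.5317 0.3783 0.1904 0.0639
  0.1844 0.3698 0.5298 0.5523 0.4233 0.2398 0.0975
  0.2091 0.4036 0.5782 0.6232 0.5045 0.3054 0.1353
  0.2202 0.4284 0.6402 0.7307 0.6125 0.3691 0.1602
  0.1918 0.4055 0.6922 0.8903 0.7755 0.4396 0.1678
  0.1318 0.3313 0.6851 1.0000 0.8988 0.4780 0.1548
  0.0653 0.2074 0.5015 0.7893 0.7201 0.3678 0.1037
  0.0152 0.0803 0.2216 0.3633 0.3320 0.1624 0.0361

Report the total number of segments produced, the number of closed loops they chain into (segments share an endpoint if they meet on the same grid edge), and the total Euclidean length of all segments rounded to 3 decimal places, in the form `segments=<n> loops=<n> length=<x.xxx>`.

segments=16 loops=1 length=13.832

cell (4,1): code 0100 → (4.562,2.000)–(5.000,1.879)
cell (4,2): code 1100 → (4.066,3.000)–(4.562,2.000)
cell (4,3): code 1000 → (5.000,3.558)–(4.066,3.000)
cell (5,1): code 0110 → (5.000,1.879)–(6.000,1.607)
cell (5,3): code 1101 → (5.486,4.000)–(5.000,3.558)
cell (5,4): code 1000 → (6.000,4.228)–(5.486,4.000)
cell (6,1): code 0110 → (6.000,1.607)–(7.000,1.528)
cell (6,4): code 1001 → (7.000,4.650)–(6.000,4.228)
cell (7,1): code 0110 → (7.000,1.528)–(8.000,1.638)
cell (7,4): code 1001 → (8.000,4.812)–(7.000,4.650)
cell (8,1): code 0010 → (8.000,1.638)–(8.698,2.000)
cell (8,2): code 0111 → (8.698,2.000)–(9.000,2.193)
cell (8,4): code 1001 → (9.000,4.463)–(8.000,4.812)
cell (9,2): code 0010 → (9.000,2.193)–(9.545,3.000)
cell (9,3): code 0011 → (9.545,3.000)–(9.420,4.000)
cell (9,4): code 0001 → (9.420,4.000)–(9.000,4.463)
total: 16 segments, chained into 1 closed loop(s), length Σ = 13.832497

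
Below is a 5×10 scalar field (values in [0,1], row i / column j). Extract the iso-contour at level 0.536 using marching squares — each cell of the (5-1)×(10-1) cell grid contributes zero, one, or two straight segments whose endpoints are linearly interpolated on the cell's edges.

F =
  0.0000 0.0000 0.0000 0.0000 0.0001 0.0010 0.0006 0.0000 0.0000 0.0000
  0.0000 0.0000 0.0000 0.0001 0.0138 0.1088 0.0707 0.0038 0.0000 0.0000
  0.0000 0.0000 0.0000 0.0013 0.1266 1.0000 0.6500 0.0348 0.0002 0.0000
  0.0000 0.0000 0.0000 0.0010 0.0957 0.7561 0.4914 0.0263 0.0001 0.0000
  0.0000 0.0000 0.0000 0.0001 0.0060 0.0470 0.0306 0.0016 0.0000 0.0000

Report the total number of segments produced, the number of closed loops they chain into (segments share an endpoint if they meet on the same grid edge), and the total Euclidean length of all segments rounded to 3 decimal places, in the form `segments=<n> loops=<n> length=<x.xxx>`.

cell (1,4): code 0100 → (1.479,5.000)–(2.000,4.469)
cell (1,5): code 1100 → (1.803,6.000)–(1.479,5.000)
cell (1,6): code 1000 → (2.000,6.185)–(1.803,6.000)
cell (2,4): code 0110 → (2.000,4.469)–(3.000,4.667)
cell (2,5): code 1011 → (3.000,5.832)–(2.719,6.000)
cell (2,6): code 0001 → (2.719,6.000)–(2.000,6.185)
cell (3,4): code 0010 → (3.000,4.667)–(3.310,5.000)
cell (3,5): code 0001 → (3.310,5.000)–(3.000,5.832)
total: 8 segments, chained into 1 closed loop(s), length Σ = 5.497796

segments=8 loops=1 length=5.498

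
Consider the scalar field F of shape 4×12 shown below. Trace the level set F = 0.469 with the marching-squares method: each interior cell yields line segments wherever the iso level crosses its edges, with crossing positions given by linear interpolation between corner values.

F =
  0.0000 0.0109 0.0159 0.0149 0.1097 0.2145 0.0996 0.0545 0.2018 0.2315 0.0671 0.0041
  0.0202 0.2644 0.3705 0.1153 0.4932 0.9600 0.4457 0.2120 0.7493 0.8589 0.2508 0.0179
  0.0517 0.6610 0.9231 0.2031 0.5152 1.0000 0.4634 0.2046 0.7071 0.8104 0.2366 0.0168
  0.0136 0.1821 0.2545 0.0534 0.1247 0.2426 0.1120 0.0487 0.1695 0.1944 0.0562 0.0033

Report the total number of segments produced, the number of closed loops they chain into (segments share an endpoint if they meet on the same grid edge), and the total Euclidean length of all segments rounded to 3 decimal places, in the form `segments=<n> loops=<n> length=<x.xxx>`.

cell (0,3): code 0100 → (0.937,4.000)–(1.000,3.936)
cell (0,4): code 1100 → (0.341,5.000)–(0.937,4.000)
cell (0,5): code 1000 → (1.000,5.955)–(0.341,5.000)
cell (0,7): code 0100 → (0.488,8.000)–(1.000,7.478)
cell (0,8): code 1100 → (0.379,9.000)–(0.488,8.000)
cell (0,9): code 1000 → (1.000,9.641)–(0.379,9.000)
cell (1,0): code 0100 → (1.516,1.000)–(2.000,0.685)
cell (1,1): code 1100 → (1.178,2.000)–(1.516,1.000)
cell (1,2): code 1000 → (2.000,2.631)–(1.178,2.000)
cell (1,3): code 0110 → (1.000,3.936)–(2.000,3.852)
cell (1,5): code 1001 → (2.000,5.990)–(1.000,5.955)
cell (1,7): code 0110 → (1.000,7.478)–(2.000,7.526)
cell (1,9): code 1001 → (2.000,9.595)–(1.000,9.641)
cell (2,0): code 0010 → (2.000,0.685)–(2.401,1.000)
cell (2,1): code 0011 → (2.401,1.000)–(2.679,2.000)
cell (2,2): code 0001 → (2.679,2.000)–(2.000,2.631)
cell (2,3): code 0010 → (2.000,3.852)–(2.118,4.000)
cell (2,4): code 0011 → (2.118,4.000)–(2.701,5.000)
cell (2,5): code 0001 → (2.701,5.000)–(2.000,5.990)
cell (2,7): code 0010 → (2.000,7.526)–(2.443,8.000)
cell (2,8): code 0011 → (2.443,8.000)–(2.554,9.000)
cell (2,9): code 0001 → (2.554,9.000)–(2.000,9.595)
total: 22 segments, chained into 3 closed loop(s), length Σ = 19.221121

segments=22 loops=3 length=19.221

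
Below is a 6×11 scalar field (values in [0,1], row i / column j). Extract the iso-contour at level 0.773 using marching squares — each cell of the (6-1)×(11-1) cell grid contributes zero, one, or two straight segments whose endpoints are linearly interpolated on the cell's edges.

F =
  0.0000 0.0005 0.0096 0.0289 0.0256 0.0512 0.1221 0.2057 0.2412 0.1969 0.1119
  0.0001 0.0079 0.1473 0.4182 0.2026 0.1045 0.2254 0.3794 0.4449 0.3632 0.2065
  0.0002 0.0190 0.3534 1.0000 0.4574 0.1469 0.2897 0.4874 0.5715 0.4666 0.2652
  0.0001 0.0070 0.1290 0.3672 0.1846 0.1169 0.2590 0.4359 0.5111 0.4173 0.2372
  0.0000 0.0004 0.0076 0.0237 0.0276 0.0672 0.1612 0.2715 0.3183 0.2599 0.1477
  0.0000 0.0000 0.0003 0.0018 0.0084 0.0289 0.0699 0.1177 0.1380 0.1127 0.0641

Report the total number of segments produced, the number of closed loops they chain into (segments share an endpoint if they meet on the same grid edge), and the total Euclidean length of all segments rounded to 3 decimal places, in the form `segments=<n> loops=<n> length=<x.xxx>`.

cell (1,2): code 0100 → (1.610,3.000)–(2.000,2.649)
cell (1,3): code 1000 → (2.000,3.418)–(1.610,3.000)
cell (2,2): code 0010 → (2.000,2.649)–(2.359,3.000)
cell (2,3): code 0001 → (2.359,3.000)–(2.000,3.418)
total: 4 segments, chained into 1 closed loop(s), length Σ = 2.149942

segments=4 loops=1 length=2.150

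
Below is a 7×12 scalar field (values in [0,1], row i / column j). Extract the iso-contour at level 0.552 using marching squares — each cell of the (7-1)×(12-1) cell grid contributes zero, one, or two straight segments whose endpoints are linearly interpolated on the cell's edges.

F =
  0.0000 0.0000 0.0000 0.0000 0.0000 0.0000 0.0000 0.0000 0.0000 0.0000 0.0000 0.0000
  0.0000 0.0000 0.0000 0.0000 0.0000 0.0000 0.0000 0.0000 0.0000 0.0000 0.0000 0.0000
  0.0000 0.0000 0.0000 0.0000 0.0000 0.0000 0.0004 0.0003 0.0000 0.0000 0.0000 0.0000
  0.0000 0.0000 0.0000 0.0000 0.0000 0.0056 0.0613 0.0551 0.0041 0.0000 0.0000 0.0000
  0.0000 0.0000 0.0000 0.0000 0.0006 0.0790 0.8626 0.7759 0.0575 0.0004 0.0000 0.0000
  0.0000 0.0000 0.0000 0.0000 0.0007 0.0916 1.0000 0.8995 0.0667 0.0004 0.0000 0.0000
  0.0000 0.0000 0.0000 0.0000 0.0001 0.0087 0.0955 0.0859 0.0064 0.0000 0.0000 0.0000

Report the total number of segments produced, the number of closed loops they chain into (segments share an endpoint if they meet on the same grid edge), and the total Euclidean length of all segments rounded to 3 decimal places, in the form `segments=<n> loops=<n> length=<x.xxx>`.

cell (3,5): code 0100 → (3.612,6.000)–(4.000,5.604)
cell (3,6): code 1100 → (3.689,7.000)–(3.612,6.000)
cell (3,7): code 1000 → (4.000,7.312)–(3.689,7.000)
cell (4,5): code 0110 → (4.000,5.604)–(5.000,5.507)
cell (4,7): code 1001 → (5.000,7.417)–(4.000,7.312)
cell (5,5): code 0010 → (5.000,5.507)–(5.495,6.000)
cell (5,6): code 0011 → (5.495,6.000)–(5.427,7.000)
cell (5,7): code 0001 → (5.427,7.000)–(5.000,7.417)
total: 8 segments, chained into 1 closed loop(s), length Σ = 6.306015

segments=8 loops=1 length=6.306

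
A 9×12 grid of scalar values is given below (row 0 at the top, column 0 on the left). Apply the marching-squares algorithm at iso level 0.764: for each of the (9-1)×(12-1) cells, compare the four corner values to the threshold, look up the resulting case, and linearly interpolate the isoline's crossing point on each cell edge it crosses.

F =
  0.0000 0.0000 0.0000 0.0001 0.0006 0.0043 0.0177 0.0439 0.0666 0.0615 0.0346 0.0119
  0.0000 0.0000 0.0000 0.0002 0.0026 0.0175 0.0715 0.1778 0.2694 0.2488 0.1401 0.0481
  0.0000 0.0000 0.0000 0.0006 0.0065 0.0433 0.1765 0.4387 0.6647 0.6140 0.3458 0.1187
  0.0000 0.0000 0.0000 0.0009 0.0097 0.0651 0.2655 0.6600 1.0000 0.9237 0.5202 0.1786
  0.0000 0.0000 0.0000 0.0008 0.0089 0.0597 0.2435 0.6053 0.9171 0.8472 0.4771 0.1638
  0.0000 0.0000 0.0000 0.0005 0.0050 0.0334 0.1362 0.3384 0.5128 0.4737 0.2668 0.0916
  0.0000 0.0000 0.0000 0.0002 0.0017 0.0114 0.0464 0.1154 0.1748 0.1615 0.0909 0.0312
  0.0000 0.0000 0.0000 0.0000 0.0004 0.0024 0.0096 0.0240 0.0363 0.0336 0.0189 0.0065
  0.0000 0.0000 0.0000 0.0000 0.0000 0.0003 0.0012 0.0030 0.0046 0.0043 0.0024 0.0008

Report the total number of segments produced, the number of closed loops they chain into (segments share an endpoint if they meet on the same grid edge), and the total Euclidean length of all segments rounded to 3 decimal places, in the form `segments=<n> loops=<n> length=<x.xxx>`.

segments=8 loops=1 length=6.640

cell (2,7): code 0100 → (2.296,8.000)–(3.000,7.306)
cell (2,8): code 1100 → (2.484,9.000)–(2.296,8.000)
cell (2,9): code 1000 → (3.000,9.396)–(2.484,9.000)
cell (3,7): code 0110 → (3.000,7.306)–(4.000,7.509)
cell (3,9): code 1001 → (4.000,9.225)–(3.000,9.396)
cell (4,7): code 0010 → (4.000,7.509)–(4.379,8.000)
cell (4,8): code 0011 → (4.379,8.000)–(4.223,9.000)
cell (4,9): code 0001 → (4.223,9.000)–(4.000,9.225)
total: 8 segments, chained into 1 closed loop(s), length Σ = 6.639696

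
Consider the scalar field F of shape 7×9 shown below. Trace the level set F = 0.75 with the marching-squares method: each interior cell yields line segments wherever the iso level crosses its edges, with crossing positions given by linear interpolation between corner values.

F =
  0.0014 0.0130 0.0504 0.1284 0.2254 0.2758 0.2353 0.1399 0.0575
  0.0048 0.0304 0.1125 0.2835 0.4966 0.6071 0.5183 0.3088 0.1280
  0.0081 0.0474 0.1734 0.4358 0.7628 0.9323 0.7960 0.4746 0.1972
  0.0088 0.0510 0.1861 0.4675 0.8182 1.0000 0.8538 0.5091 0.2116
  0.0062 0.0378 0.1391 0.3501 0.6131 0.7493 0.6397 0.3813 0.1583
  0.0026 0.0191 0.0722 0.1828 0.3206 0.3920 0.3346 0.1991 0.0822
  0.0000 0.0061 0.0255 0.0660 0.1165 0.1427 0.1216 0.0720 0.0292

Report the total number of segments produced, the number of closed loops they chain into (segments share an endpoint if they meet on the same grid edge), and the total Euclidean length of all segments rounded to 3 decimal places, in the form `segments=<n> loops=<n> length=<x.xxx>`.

cell (1,3): code 0100 → (1.952,4.000)–(2.000,3.961)
cell (1,4): code 1100 → (1.439,5.000)–(1.952,4.000)
cell (1,5): code 1100 → (1.834,6.000)–(1.439,5.000)
cell (1,6): code 1000 → (2.000,6.143)–(1.834,6.000)
cell (2,3): code 0110 → (2.000,3.961)–(3.000,3.806)
cell (2,6): code 1001 → (3.000,6.301)–(2.000,6.143)
cell (3,3): code 0010 → (3.000,3.806)–(3.333,4.000)
cell (3,4): code 0011 → (3.333,4.000)–(3.997,5.000)
cell (3,5): code 0011 → (3.997,5.000)–(3.485,6.000)
cell (3,6): code 0001 → (3.485,6.000)–(3.000,6.301)
total: 10 segments, chained into 1 closed loop(s), length Σ = 7.784473

segments=10 loops=1 length=7.784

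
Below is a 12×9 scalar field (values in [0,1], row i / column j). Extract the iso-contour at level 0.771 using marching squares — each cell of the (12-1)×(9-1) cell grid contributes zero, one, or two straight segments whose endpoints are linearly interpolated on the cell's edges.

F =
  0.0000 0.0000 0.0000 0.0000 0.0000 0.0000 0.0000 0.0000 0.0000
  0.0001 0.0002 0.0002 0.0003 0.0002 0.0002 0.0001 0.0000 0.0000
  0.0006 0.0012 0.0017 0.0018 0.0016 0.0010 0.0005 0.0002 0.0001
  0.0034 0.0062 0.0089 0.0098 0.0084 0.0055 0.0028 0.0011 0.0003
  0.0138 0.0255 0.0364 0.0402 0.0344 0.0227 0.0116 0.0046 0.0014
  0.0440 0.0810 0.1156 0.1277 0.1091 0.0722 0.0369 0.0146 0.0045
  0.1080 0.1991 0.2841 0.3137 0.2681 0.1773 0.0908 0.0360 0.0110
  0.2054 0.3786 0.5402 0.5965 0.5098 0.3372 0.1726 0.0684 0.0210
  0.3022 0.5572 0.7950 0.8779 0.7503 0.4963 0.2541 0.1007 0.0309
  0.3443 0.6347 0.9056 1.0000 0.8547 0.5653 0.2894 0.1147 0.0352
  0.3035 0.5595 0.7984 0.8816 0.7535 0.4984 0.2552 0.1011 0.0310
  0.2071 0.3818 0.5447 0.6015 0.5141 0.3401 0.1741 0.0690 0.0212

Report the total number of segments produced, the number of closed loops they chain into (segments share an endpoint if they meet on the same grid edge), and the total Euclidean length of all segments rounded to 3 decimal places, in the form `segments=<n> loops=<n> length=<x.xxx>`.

cell (7,1): code 0100 → (7.906,2.000)–(8.000,1.899)
cell (7,2): code 1100 → (7.620,3.000)–(7.906,2.000)
cell (7,3): code 1000 → (8.000,3.838)–(7.620,3.000)
cell (8,1): code 0110 → (8.000,1.899)–(9.000,1.503)
cell (8,3): code 1101 → (8.198,4.000)–(8.000,3.838)
cell (8,4): code 1000 → (9.000,4.289)–(8.198,4.000)
cell (9,1): code 0110 → (9.000,1.503)–(10.000,1.885)
cell (9,3): code 1011 → (10.000,3.863)–(9.827,4.000)
cell (9,4): code 0001 → (9.827,4.000)–(9.000,4.289)
cell (10,1): code 0010 → (10.000,1.885)–(10.108,2.000)
cell (10,2): code 0011 → (10.108,2.000)–(10.395,3.000)
cell (10,3): code 0001 → (10.395,3.000)–(10.000,3.863)
total: 12 segments, chained into 1 closed loop(s), length Σ = 8.596319

segments=12 loops=1 length=8.596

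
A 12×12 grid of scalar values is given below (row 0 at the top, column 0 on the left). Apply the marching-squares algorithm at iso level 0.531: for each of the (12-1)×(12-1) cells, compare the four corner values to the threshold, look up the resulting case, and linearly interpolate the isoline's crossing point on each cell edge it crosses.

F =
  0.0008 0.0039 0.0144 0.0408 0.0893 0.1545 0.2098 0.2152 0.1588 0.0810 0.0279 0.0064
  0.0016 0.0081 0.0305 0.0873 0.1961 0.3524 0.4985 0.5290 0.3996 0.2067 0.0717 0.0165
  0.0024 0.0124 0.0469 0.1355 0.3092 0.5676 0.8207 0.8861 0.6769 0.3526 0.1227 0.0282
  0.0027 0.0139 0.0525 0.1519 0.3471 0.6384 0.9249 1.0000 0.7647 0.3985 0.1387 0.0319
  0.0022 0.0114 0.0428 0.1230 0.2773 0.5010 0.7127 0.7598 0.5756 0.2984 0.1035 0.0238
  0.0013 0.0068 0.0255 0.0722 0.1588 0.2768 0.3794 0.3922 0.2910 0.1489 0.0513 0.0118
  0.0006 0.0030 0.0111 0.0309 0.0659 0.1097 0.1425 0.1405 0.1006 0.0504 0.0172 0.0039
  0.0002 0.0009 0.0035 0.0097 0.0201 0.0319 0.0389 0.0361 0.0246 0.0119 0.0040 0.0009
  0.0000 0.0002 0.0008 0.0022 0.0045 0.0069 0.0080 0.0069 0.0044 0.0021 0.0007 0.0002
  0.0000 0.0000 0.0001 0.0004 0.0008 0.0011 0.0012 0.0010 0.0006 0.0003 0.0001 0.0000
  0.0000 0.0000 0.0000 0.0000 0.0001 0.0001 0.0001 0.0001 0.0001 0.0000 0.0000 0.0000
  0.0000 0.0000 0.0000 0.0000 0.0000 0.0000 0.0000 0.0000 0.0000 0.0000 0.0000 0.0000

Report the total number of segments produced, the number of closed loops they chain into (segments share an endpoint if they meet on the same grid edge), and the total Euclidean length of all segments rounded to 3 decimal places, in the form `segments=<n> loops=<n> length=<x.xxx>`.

segments=14 loops=1 length=11.883

cell (1,4): code 0100 → (1.830,5.000)–(2.000,4.858)
cell (1,5): code 1100 → (1.101,6.000)–(1.830,5.000)
cell (1,6): code 1100 → (1.006,7.000)–(1.101,6.000)
cell (1,7): code 1100 → (1.474,8.000)–(1.006,7.000)
cell (1,8): code 1000 → (2.000,8.450)–(1.474,8.000)
cell (2,4): code 0110 → (2.000,4.858)–(3.000,4.631)
cell (2,8): code 1001 → (3.000,8.638)–(2.000,8.450)
cell (3,4): code 0010 → (3.000,4.631)–(3.782,5.000)
cell (3,5): code 0111 → (3.782,5.000)–(4.000,5.142)
cell (3,8): code 1001 → (4.000,8.161)–(3.000,8.638)
cell (4,5): code 0010 → (4.000,5.142)–(4.545,6.000)
cell (4,6): code 0011 → (4.545,6.000)–(4.622,7.000)
cell (4,7): code 0011 → (4.622,7.000)–(4.157,8.000)
cell (4,8): code 0001 → (4.157,8.000)–(4.000,8.161)
total: 14 segments, chained into 1 closed loop(s), length Σ = 11.882993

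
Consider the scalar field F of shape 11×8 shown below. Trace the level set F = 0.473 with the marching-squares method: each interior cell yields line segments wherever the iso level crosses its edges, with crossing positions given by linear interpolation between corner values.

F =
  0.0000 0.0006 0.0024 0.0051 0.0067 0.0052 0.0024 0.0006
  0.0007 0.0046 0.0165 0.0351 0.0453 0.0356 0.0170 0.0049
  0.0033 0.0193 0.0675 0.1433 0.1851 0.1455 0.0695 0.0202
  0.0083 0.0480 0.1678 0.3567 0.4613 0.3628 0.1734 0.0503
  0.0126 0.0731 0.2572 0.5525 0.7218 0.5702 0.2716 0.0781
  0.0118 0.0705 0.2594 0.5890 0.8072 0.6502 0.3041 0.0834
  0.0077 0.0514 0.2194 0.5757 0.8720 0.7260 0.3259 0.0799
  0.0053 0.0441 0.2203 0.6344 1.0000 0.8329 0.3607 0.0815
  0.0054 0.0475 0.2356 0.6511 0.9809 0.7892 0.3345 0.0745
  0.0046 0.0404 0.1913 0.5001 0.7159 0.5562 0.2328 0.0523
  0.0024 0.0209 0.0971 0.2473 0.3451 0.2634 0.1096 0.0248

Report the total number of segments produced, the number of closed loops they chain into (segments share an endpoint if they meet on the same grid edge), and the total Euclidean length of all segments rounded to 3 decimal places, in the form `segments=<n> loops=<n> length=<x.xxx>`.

segments=18 loops=1 length=16.234

cell (3,2): code 0100 → (3.594,3.000)–(4.000,2.731)
cell (3,3): code 1100 → (3.045,4.000)–(3.594,3.000)
cell (3,4): code 1100 → (3.531,5.000)–(3.045,4.000)
cell (3,5): code 1000 → (4.000,5.326)–(3.531,5.000)
cell (4,2): code 0110 → (4.000,2.731)–(5.000,2.648)
cell (4,5): code 1001 → (5.000,5.512)–(4.000,5.326)
cell (5,2): code 0110 → (5.000,2.648)–(6.000,2.712)
cell (5,5): code 1001 → (6.000,5.632)–(5.000,5.512)
cell (6,2): code 0110 → (6.000,2.712)–(7.000,2.610)
cell (6,5): code 1001 → (7.000,5.762)–(6.000,5.632)
cell (7,2): code 0110 → (7.000,2.610)–(8.000,2.571)
cell (7,5): code 1001 → (8.000,5.695)–(7.000,5.762)
cell (8,2): code 0110 → (8.000,2.571)–(9.000,2.912)
cell (8,5): code 1001 → (9.000,5.257)–(8.000,5.695)
cell (9,2): code 0010 → (9.000,2.912)–(9.107,3.000)
cell (9,3): code 0011 → (9.107,3.000)–(9.655,4.000)
cell (9,4): code 0011 → (9.655,4.000)–(9.284,5.000)
cell (9,5): code 0001 → (9.284,5.000)–(9.000,5.257)
total: 18 segments, chained into 1 closed loop(s), length Σ = 16.233998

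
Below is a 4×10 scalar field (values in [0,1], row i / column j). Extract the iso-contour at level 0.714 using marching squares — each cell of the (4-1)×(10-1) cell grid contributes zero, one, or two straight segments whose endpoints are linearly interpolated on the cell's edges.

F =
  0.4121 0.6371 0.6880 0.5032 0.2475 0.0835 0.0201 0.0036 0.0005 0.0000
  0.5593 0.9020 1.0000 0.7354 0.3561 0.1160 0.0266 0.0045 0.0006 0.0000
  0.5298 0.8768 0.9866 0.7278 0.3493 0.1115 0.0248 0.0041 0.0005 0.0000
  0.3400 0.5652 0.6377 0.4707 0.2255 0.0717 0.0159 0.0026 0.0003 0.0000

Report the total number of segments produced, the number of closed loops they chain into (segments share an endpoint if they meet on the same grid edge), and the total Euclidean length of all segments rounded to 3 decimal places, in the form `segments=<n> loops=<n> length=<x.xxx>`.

cell (0,0): code 0100 → (0.290,1.000)–(1.000,0.451)
cell (0,1): code 1100 → (0.083,2.000)–(0.290,1.000)
cell (0,2): code 1100 → (0.908,3.000)–(0.083,2.000)
cell (0,3): code 1000 → (1.000,3.056)–(0.908,3.000)
cell (1,0): code 0110 → (1.000,0.451)–(2.000,0.531)
cell (1,3): code 1001 → (2.000,3.036)–(1.000,3.056)
cell (2,0): code 0010 → (2.000,0.531)–(2.522,1.000)
cell (2,1): code 0011 → (2.522,1.000)–(2.781,2.000)
cell (2,2): code 0011 → (2.781,2.000)–(2.054,3.000)
cell (2,3): code 0001 → (2.054,3.000)–(2.000,3.036)
total: 10 segments, chained into 1 closed loop(s), length Σ = 8.362439

segments=10 loops=1 length=8.362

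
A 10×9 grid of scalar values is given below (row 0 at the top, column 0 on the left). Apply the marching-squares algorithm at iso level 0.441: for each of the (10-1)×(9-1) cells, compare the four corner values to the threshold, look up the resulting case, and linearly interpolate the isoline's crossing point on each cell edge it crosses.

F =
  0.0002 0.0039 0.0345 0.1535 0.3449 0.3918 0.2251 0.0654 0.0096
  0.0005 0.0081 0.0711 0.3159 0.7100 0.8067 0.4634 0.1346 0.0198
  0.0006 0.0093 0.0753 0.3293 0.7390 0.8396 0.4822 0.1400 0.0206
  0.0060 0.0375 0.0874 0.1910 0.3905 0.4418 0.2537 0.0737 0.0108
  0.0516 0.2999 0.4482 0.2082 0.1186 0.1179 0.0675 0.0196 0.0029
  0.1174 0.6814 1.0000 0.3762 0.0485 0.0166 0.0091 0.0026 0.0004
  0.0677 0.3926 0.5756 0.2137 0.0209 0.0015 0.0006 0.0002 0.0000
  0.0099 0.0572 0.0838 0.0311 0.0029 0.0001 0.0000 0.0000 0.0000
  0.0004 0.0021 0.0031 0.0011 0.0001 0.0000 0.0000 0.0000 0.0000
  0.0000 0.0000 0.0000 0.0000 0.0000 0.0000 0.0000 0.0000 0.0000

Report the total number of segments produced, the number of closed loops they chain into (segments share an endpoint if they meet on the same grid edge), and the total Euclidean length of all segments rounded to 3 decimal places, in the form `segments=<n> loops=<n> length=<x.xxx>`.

cell (0,3): code 0100 → (0.263,4.000)–(1.000,3.317)
cell (0,4): code 1100 → (0.119,5.000)–(0.263,4.000)
cell (0,5): code 1100 → (0.906,6.000)–(0.119,5.000)
cell (0,6): code 1000 → (1.000,6.068)–(0.906,6.000)
cell (1,3): code 0110 → (1.000,3.317)–(2.000,3.273)
cell (1,6): code 1001 → (2.000,6.120)–(1.000,6.068)
cell (2,3): code 0010 → (2.000,3.273)–(2.855,4.000)
cell (2,4): code 0111 → (2.855,4.000)–(3.000,4.984)
cell (2,5): code 1011 → (3.000,5.004)–(2.180,6.000)
cell (2,6): code 0001 → (2.180,6.000)–(2.000,6.120)
cell (3,1): code 0100 → (3.980,2.000)–(4.000,1.951)
cell (3,2): code 1000 → (4.000,2.030)–(3.980,2.000)
cell (3,4): code 0010 → (3.000,4.984)–(3.002,5.000)
cell (3,5): code 0001 → (3.002,5.000)–(3.000,5.004)
cell (4,0): code 0100 → (4.370,1.000)–(5.000,0.574)
cell (4,1): code 1110 → (4.000,1.951)–(4.370,1.000)
cell (4,2): code 1001 → (5.000,2.896)–(4.000,2.030)
cell (5,0): code 0010 → (5.000,0.574)–(5.832,1.000)
cell (5,1): code 0111 → (5.832,1.000)–(6.000,1.264)
cell (5,2): code 1001 → (6.000,2.372)–(5.000,2.896)
cell (6,1): code 0010 → (6.000,1.264)–(6.274,2.000)
cell (6,2): code 0001 → (6.274,2.000)–(6.000,2.372)
total: 22 segments, chained into 2 closed loop(s), length Σ = 15.867857

segments=22 loops=2 length=15.868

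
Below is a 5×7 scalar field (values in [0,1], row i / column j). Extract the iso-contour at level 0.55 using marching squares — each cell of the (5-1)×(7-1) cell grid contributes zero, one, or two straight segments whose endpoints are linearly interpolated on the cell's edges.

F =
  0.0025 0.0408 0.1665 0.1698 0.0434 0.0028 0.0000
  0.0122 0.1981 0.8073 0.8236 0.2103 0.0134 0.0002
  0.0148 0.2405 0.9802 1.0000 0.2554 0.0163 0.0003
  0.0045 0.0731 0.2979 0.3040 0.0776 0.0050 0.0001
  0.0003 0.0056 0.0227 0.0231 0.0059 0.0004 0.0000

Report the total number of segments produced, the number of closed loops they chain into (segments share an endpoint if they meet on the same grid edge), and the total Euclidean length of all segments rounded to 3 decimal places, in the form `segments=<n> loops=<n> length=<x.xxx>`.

segments=8 loops=1 length=6.963

cell (0,1): code 0100 → (0.598,2.000)–(1.000,1.578)
cell (0,2): code 1100 → (0.582,3.000)–(0.598,2.000)
cell (0,3): code 1000 → (1.000,3.446)–(0.582,3.000)
cell (1,1): code 0110 → (1.000,1.578)–(2.000,1.418)
cell (1,3): code 1001 → (2.000,3.604)–(1.000,3.446)
cell (2,1): code 0010 → (2.000,1.418)–(2.631,2.000)
cell (2,2): code 0011 → (2.631,2.000)–(2.647,3.000)
cell (2,3): code 0001 → (2.647,3.000)–(2.000,3.604)
total: 8 segments, chained into 1 closed loop(s), length Σ = 6.962551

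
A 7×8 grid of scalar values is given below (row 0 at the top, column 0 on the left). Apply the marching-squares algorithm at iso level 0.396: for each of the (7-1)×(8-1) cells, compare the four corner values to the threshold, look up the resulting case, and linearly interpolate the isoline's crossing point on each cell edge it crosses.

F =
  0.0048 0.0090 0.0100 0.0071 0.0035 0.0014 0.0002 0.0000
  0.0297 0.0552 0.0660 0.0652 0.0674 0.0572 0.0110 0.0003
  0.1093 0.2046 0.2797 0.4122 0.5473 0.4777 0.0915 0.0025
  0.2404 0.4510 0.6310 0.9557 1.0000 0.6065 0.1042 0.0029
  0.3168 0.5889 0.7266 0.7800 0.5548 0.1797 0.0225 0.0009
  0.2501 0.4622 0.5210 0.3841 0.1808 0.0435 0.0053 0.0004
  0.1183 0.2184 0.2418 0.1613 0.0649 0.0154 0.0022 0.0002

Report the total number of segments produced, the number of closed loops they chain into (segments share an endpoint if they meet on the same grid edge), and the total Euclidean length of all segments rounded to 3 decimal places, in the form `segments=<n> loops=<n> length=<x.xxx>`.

cell (1,2): code 0100 → (1.953,3.000)–(2.000,2.878)
cell (1,3): code 1100 → (1.685,4.000)–(1.953,3.000)
cell (1,4): code 1100 → (1.806,5.000)–(1.685,4.000)
cell (1,5): code 1000 → (2.000,5.212)–(1.806,5.000)
cell (2,0): code 0100 → (2.777,1.000)–(3.000,0.739)
cell (2,1): code 1100 → (2.331,2.000)–(2.777,1.000)
cell (2,2): code 1110 → (2.000,2.878)–(2.331,2.000)
cell (2,5): code 1001 → (3.000,5.419)–(2.000,5.212)
cell (3,0): code 0110 → (3.000,0.739)–(4.000,0.291)
cell (3,4): code 1011 → (4.000,4.423)–(3.493,5.000)
cell (3,5): code 0001 → (3.493,5.000)–(3.000,5.419)
cell (4,0): code 0110 → (4.000,0.291)–(5.000,0.688)
cell (4,2): code 1011 → (5.000,2.913)–(4.970,3.000)
cell (4,3): code 0011 → (4.970,3.000)–(4.425,4.000)
cell (4,4): code 0001 → (4.425,4.000)–(4.000,4.423)
cell (5,0): code 0010 → (5.000,0.688)–(5.272,1.000)
cell (5,1): code 0011 → (5.272,1.000)–(5.448,2.000)
cell (5,2): code 0001 → (5.448,2.000)–(5.000,2.913)
total: 18 segments, chained into 1 closed loop(s), length Σ = 13.721696

segments=18 loops=1 length=13.722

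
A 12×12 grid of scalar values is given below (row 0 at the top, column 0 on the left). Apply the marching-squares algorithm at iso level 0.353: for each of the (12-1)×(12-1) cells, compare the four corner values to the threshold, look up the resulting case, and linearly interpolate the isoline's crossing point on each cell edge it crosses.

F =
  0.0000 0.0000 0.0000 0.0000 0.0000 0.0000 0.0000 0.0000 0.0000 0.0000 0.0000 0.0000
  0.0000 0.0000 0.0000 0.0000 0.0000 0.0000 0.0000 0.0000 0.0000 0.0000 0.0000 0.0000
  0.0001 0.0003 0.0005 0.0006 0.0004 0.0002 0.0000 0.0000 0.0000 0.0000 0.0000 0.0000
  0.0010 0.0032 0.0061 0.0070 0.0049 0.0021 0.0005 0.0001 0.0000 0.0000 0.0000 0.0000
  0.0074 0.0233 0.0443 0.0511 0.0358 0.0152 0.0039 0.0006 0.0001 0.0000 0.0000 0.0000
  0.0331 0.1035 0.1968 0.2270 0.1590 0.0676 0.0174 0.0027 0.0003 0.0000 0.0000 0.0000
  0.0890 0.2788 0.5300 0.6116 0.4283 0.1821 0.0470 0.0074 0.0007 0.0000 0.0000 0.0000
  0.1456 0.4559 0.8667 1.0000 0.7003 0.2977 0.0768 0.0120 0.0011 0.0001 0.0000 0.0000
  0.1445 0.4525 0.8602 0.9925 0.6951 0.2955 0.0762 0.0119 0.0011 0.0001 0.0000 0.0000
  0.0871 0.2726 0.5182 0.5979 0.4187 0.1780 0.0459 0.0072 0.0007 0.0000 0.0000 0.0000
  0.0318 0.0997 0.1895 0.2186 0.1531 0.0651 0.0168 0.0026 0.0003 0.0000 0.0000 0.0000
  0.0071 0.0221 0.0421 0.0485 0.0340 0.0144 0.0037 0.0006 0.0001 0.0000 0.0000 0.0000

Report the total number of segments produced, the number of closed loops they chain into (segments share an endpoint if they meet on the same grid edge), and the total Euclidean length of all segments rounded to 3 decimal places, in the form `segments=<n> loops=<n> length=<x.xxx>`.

cell (5,1): code 0100 → (5.469,2.000)–(6.000,1.295)
cell (5,2): code 1100 → (5.328,3.000)–(5.469,2.000)
cell (5,3): code 1100 → (5.720,4.000)–(5.328,3.000)
cell (5,4): code 1000 → (6.000,4.306)–(5.720,4.000)
cell (6,0): code 0100 → (6.419,1.000)–(7.000,0.668)
cell (6,1): code 1110 → (6.000,1.295)–(6.419,1.000)
cell (6,4): code 1001 → (7.000,4.863)–(6.000,4.306)
cell (7,0): code 0110 → (7.000,0.668)–(8.000,0.677)
cell (7,4): code 1001 → (8.000,4.856)–(7.000,4.863)
cell (8,0): code 0010 → (8.000,0.677)–(8.553,1.000)
cell (8,1): code 0111 → (8.553,1.000)–(9.000,1.327)
cell (8,4): code 1001 → (9.000,4.273)–(8.000,4.856)
cell (9,1): code 0010 → (9.000,1.327)–(9.503,2.000)
cell (9,2): code 0011 → (9.503,2.000)–(9.646,3.000)
cell (9,3): code 0011 → (9.646,3.000)–(9.247,4.000)
cell (9,4): code 0001 → (9.247,4.000)–(9.000,4.273)
total: 16 segments, chained into 1 closed loop(s), length Σ = 13.354090

segments=16 loops=1 length=13.354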